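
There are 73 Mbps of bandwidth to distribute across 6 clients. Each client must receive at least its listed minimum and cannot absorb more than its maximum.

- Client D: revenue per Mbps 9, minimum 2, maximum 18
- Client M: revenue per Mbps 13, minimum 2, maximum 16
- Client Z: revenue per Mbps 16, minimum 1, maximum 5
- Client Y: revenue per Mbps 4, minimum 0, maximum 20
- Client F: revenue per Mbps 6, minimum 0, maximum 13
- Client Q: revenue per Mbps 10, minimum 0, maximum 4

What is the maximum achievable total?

636

Meeting every minimum uses 2+2+1+0+0+0 = 5 Mbps, leaving 68.
Rank by revenue per Mbps: Client Z 16 > Client M 13 > Client Q 10 > Client D 9 > Client F 6 > Client Y 4.
Give Client Z 4 more to hit its cap of 5 → 64 left.
Client M takes 14 more to reach its cap of 16 → 50 left.
Client Q takes 4 more to reach its cap of 4 → 46 left.
Client D: +16 to 18 (cap) → 30 left.
Client F: +13 to 13 (cap) → 17 left.
Client Y: +17 (room for 20) → 17. Pool exhausted.
Total = 9×18 + 13×16 + 16×5 + 4×17 + 6×13 + 10×4 = 636.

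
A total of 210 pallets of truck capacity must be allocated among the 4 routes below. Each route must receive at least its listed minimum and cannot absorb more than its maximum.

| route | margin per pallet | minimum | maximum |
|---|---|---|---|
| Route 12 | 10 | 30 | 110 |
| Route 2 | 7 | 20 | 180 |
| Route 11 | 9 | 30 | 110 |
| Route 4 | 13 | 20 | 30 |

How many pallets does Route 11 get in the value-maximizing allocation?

50

Meeting every minimum uses 30+20+30+20 = 100 pallets, leaving 110.
Highest margin per pallet first: Route 4 13 > Route 12 10 > Route 11 9 > Route 2 7.
Give Route 4 10 more to hit its cap of 30 ; 100 left.
Route 12 takes 80 more to reach its cap of 110 ; 20 left.
Route 11 has room for 80 more but only 20 remain, so it gets 50.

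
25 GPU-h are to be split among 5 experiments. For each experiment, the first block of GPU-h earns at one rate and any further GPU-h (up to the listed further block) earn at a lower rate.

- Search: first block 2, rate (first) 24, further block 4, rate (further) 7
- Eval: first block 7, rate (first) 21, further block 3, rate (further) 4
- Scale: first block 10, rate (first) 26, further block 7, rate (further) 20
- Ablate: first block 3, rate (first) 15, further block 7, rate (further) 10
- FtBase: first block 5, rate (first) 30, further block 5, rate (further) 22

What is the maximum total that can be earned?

631

Rank every tier by rate: FtBase/T1 30 > Scale/T1 26 > Search/T1 24 > FtBase/T2 22 > Eval/T1 21 > Scale/T2 20 > Ablate/T1 15 > Ablate/T2 10 > Search/T2 7 > Eval/T2 4.
FtBase/T1 (30): +5 → 20 left.
Scale/T1 (26): +10 → 10 left.
Fill Search T1 block (2 at 24) → 8 left.
Fill FtBase T2 block (5 at 22) → 3 left.
Eval T1 at 21: only 3 left, fill 3.
Total = 30×5 + 26×10 + 24×2 + 22×5 + 21×3 = 631.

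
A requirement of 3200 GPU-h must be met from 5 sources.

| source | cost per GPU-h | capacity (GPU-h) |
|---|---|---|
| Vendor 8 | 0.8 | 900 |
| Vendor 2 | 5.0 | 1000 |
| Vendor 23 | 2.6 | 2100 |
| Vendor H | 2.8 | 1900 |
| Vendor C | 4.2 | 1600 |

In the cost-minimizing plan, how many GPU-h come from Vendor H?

Use sources in increasing cost order.
Vendor 8 at 0.8: take all 900 GPU-h — 2300 still needed.
Take 2100 from Vendor 23 at 2.6 — need 200 more.
Vendor H (2.8): take the remaining 200 — done.
Vendor C, Vendor 2: unused.

200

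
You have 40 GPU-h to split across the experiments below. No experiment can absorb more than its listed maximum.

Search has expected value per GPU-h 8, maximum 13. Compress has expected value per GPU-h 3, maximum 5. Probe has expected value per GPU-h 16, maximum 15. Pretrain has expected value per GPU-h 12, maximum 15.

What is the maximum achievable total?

500

Highest expected value per GPU-h first: Probe 16 > Pretrain 12 > Search 8 > Compress 3.
Probe takes 15 to reach its cap of 15 — 25 left.
Give Pretrain 15 to hit its cap of 15 — 10 left.
Search: +10 (room for 13) → 10. Pool exhausted.
Total = 8×10 + 16×15 + 12×15 = 500.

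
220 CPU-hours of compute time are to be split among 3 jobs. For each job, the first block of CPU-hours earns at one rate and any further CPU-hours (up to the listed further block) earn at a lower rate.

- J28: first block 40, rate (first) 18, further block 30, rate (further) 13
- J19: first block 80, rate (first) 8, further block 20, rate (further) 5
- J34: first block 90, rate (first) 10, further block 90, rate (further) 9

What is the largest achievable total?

2550

Rank every tier by rate: J28/tier1 18 > J28/tier2 13 > J34/tier1 10 > J34/tier2 9 > J19/tier1 8 > J19/tier2 5.
Fill J28 tier1 block (40 at 18) → 180 left.
J28/tier2 (13): +30 → 150 left.
Fill J34 tier1 block (90 at 10) → 60 left.
J34 tier2 at 9: only 60 left, fill 60.
Total = 18×40 + 13×30 + 10×90 + 9×60 = 2550.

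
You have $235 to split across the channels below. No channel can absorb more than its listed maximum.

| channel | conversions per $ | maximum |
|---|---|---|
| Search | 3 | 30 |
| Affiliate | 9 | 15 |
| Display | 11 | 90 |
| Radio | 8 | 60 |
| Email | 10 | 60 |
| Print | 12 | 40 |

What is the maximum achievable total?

2445

Order the channels by conversions per $: Print 12 > Display 11 > Email 10 > Affiliate 9 > Radio 8 > Search 3.
Print: +40 to 40 (cap) → 195 left.
Give Display 90 to hit its cap of 90 → 105 left.
Email takes 60 to reach its cap of 60 → 45 left.
Affiliate takes 15 to reach its cap of 15 → 30 left.
Radio has room for 60 but only 30 remain, so it gets 30.
Total = 9×15 + 11×90 + 8×30 + 10×60 + 12×40 = 2445.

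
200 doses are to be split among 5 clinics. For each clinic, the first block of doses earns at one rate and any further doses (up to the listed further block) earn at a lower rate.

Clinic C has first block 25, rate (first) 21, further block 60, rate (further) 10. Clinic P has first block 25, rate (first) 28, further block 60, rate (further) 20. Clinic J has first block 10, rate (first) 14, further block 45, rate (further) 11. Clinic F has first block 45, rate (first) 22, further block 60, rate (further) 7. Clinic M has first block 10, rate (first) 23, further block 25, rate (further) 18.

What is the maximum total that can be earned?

Rank every tier by rate: Clinic P/tier1 28 > Clinic M/tier1 23 > Clinic F/tier1 22 > Clinic C/tier1 21 > Clinic P/tier2 20 > Clinic M/tier2 18 > Clinic J/tier1 14 > Clinic J/tier2 11 > Clinic C/tier2 10 > Clinic F/tier2 7.
Fill Clinic P tier1 block (25 at 28) → 175 left.
Clinic M/tier1 (23): +10 → 165 left.
Clinic F/tier1 (22): +45 → 120 left.
Fill Clinic C tier1 block (25 at 21) → 95 left.
Clinic P tier2 at 20: fill all 60 → 35 left.
Fill Clinic M tier2 block (25 at 18) → 10 left.
Fill Clinic J tier1 block (10 at 14) → 0 left.
Total = 28×25 + 23×10 + 22×45 + 21×25 + 20×60 + 18×25 + 14×10 = 4235.

4235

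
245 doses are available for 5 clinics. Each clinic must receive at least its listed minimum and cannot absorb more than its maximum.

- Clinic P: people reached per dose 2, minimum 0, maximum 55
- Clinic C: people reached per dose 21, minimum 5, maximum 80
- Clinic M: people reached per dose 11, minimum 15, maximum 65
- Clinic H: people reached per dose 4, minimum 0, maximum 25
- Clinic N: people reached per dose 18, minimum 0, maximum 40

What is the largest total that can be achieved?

3285

Meeting every minimum uses 0+5+15+0+0 = 20 doses, leaving 225.
Rank by people reached per dose: Clinic C 21 > Clinic N 18 > Clinic M 11 > Clinic H 4 > Clinic P 2.
Clinic C takes 75 more to reach its cap of 80 → 150 left.
Clinic N takes 40 more to reach its cap of 40 → 110 left.
Give Clinic M 50 more to hit its cap of 65 → 60 left.
Clinic H: +25 to 25 (cap) → 35 left.
Clinic P: +35 (room for 55) → 35. Pool exhausted.
Total = 2×35 + 21×80 + 11×65 + 4×25 + 18×40 = 3285.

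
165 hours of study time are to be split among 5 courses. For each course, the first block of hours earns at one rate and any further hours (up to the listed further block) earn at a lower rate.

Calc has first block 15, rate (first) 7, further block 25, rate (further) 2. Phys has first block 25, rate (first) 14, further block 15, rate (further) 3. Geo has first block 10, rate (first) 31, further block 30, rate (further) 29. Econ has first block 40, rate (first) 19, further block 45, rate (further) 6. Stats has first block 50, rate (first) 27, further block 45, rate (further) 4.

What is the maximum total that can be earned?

Treat each block as its own option and order by rate: Geo/first 31 > Geo/second 29 > Stats/first 27 > Econ/first 19 > Phys/first 14 > Calc/first 7 > Econ/second 6 > Stats/second 4 > Phys/second 3 > Calc/second 2.
Geo first at 31: fill all 10 ; 155 left.
Fill Geo second block (30 at 29) ; 125 left.
Fill Stats first block (50 at 27) ; 75 left.
Econ first at 19: fill all 40 ; 35 left.
Phys first at 14: fill all 25 ; 10 left.
10 remain; put them into Calc first at 7.
Total = 31×10 + 29×30 + 27×50 + 19×40 + 14×25 + 7×10 = 3710.

3710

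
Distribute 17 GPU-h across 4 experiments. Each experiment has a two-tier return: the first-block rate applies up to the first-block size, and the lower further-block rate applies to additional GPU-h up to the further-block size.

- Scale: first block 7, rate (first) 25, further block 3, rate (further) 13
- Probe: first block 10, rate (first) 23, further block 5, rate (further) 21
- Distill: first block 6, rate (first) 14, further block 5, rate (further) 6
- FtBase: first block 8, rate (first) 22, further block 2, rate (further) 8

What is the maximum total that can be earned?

Order all 8 blocks by rate: Scale/T1 25 > Probe/T1 23 > FtBase/T1 22 > Probe/T2 21 > Distill/T1 14 > Scale/T2 13 > FtBase/T2 8 > Distill/T2 6.
Scale/T1 (25): +7 — 10 left.
Probe/T1 (23): +10 — 0 left.
Total = 25×7 + 23×10 = 405.

405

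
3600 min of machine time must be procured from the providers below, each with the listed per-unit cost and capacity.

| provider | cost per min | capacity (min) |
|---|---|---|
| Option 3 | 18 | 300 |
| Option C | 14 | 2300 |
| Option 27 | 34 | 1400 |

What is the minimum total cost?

Use providers in increasing cost order.
Take 2300 from Option C at 14 ; need 1300 more.
Option 3 (18): use full 300 ; 1000 min to go.
Take 1000 from Option 27 at 34 to finish.
Cost = 2300×14 + 300×18 + 1000×34 = 71600.

71600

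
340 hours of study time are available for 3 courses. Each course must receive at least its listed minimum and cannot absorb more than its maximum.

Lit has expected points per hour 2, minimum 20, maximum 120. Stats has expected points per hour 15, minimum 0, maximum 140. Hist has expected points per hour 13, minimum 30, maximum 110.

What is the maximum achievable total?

3710

Meeting every minimum uses 20+0+30 = 50 hours, leaving 290.
Rank by expected points per hour: Stats 15 > Hist 13 > Lit 2.
Stats: +140 to 140 (cap) → 150 left.
Give Hist 80 more to hit its cap of 110 → 70 left.
Lit has room for 100 more but only 70 remain, so it gets 90.
Total = 2×90 + 15×140 + 13×110 = 3710.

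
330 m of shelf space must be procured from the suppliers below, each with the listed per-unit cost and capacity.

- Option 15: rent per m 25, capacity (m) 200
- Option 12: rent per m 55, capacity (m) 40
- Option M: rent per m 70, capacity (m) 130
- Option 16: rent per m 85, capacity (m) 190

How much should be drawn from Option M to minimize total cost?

90

Use suppliers in increasing cost order.
Option 15 (25): use full 200 → 130 m to go.
Take 40 from Option 12 at 55 → need 90 more.
Option M (70): take the remaining 90 → done.
Option 16: unused.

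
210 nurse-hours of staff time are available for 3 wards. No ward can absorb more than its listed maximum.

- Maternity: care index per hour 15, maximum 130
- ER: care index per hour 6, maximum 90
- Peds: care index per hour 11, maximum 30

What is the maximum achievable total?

Rank by care index per hour: Maternity 15 > Peds 11 > ER 6.
Maternity: +130 to 130 (cap) — 80 left.
Give Peds 30 to hit its cap of 30 — 50 left.
Only 50 left; ER takes them to reach 50.
Total = 15×130 + 6×50 + 11×30 = 2580.

2580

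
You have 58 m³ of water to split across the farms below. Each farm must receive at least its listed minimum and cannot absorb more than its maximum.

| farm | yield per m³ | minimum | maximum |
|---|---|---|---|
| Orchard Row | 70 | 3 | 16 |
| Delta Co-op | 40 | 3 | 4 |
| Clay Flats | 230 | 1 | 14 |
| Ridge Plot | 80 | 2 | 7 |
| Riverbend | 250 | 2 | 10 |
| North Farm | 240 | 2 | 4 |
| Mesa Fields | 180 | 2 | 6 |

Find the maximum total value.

9420

Meeting every minimum uses 3+3+1+2+2+2+2 = 15 m³, leaving 43.
Order the farms by yield per m³: Riverbend 250 > North Farm 240 > Clay Flats 230 > Mesa Fields 180 > Ridge Plot 80 > Orchard Row 70 > Delta Co-op 40.
Riverbend: +8 to 10 (cap) → 35 left.
Give North Farm 2 more to hit its cap of 4 → 33 left.
Clay Flats takes 13 more to reach its cap of 14 → 20 left.
Mesa Fields takes 4 more to reach its cap of 6 → 16 left.
Give Ridge Plot 5 more to hit its cap of 7 → 11 left.
Only 11 left; Orchard Row takes them to reach 14.
Total = 70×14 + 40×3 + 230×14 + 80×7 + 250×10 + 240×4 + 180×6 = 9420.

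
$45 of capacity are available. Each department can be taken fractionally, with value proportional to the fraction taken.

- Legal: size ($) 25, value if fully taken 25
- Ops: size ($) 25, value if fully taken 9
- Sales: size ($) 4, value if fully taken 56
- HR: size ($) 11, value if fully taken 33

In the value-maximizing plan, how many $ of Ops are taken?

5

Best value per unit of size first: Sales 56/4≈14, HR 33/11≈3, Legal 25/25≈1, Ops 9/25≈0.36.
All 4 $ of Sales fit (value 56) — 41 remain.
Take all of HR (11 $, value 33) — 30 $ left.
All 25 $ of Legal fit (value 25) — 5 remain.
Fill the last 5 $ with part of Ops: 5/25 of it earns 1.8.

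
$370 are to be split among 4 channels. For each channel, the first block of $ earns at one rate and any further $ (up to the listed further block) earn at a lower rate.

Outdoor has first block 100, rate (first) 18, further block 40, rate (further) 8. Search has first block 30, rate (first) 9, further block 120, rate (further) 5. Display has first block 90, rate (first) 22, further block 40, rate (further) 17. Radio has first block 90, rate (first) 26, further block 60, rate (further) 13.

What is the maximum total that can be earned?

7450

Rank every tier by rate: Radio/tier1 26 > Display/tier1 22 > Outdoor/tier1 18 > Display/tier2 17 > Radio/tier2 13 > Search/tier1 9 > Outdoor/tier2 8 > Search/tier2 5.
Radio/tier1 (26): +90 → 280 left.
Fill Display tier1 block (90 at 22) → 190 left.
Outdoor tier1 at 18: fill all 100 → 90 left.
Fill Display tier2 block (40 at 17) → 50 left.
Radio/tier2: +50 of 60 at 13; pool empty.
Total = 26×90 + 22×90 + 18×100 + 17×40 + 13×50 = 7450.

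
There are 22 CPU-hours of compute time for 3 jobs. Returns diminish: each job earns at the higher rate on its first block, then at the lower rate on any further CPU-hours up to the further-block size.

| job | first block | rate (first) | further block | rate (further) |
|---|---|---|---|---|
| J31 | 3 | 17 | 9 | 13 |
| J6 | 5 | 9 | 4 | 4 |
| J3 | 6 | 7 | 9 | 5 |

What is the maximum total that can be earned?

Order all 6 blocks by rate: J31/T1 17 > J31/T2 13 > J6/T1 9 > J3/T1 7 > J3/T2 5 > J6/T2 4.
Fill J31 T1 block (3 at 17) ; 19 left.
Fill J31 T2 block (9 at 13) ; 10 left.
J6 T1 at 9: fill all 5 ; 5 left.
5 remain; put them into J3 T1 at 7.
Total = 17×3 + 13×9 + 9×5 + 7×5 = 248.

248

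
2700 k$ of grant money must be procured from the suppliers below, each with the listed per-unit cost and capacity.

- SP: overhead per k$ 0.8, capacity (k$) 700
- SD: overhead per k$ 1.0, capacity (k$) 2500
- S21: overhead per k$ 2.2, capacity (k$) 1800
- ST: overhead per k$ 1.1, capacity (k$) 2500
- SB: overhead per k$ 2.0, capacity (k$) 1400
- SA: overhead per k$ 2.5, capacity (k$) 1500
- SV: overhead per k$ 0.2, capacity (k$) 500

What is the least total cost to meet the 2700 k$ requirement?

Fill from the cheapest supplier first.
SV at 0.2: take all 500 k$ — 2200 still needed.
SP at 0.8: take all 700 k$ — 1500 still needed.
Take 1500 from SD at 1.0 to finish.
ST, SB, S21, SA: unused.
Cost = 500×0.2 + 700×0.8 + 1500×1.0 = 2160.

2160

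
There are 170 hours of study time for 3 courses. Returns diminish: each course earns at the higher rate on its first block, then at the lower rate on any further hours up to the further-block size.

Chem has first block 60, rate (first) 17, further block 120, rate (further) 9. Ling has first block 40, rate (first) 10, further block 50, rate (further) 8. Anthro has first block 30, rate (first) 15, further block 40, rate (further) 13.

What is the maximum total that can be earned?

Treat each block as its own option and order by rate: Chem/T1 17 > Anthro/T1 15 > Anthro/T2 13 > Ling/T1 10 > Chem/T2 9 > Ling/T2 8.
Fill Chem T1 block (60 at 17) — 110 left.
Fill Anthro T1 block (30 at 15) — 80 left.
Anthro/T2 (13): +40 — 40 left.
Ling/T1 (10): +40 — 0 left.
Total = 17×60 + 15×30 + 13×40 + 10×40 = 2390.

2390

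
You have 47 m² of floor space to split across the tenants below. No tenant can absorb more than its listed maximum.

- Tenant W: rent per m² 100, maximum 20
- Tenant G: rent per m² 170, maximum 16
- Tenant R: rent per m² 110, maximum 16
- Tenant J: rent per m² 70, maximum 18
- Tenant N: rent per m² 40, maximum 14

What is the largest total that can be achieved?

Order the tenants by rent per m²: Tenant G 170 > Tenant R 110 > Tenant W 100 > Tenant J 70 > Tenant N 40.
Tenant G: +16 to 16 (cap) — 31 left.
Tenant R takes 16 to reach its cap of 16 — 15 left.
Tenant W has room for 20 but only 15 remain, so it gets 15.
Total = 100×15 + 170×16 + 110×16 = 5980.

5980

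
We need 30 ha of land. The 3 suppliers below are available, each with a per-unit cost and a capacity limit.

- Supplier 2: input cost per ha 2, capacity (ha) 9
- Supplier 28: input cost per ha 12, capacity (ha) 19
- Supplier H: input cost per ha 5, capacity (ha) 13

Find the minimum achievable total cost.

179

Use suppliers in increasing cost order.
Supplier 2 (2): use full 9 — 21 ha to go.
Supplier H (5): use full 13 — 8 ha to go.
Supplier 28 (12): take the remaining 8 — done.
Cost = 9×2 + 13×5 + 8×12 = 179.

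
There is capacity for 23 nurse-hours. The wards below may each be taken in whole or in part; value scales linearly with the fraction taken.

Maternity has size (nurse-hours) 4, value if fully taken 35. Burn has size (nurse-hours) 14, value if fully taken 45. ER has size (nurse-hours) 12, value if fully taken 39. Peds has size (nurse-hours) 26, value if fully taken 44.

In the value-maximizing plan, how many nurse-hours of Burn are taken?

7

Best value per unit of size first: Maternity 35/4≈8.75, ER 39/12≈3.25, Burn 45/14≈3.21, Peds 44/26≈1.69.
All 4 nurse-hours of Maternity fit (value 35) — 19 remain.
ER: take in full, 12 nurse-hours for value 39 — 7 left.
7 nurse-hours left: a 7/14 share of Burn gives 45×7/14 = 22.5.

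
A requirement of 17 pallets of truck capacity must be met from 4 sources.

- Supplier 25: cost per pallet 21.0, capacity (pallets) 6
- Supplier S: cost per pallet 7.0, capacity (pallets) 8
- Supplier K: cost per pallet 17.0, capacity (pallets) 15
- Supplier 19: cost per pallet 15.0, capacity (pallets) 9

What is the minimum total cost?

Fill from the cheapest source first.
Take 8 from Supplier S at 7.0 ; need 9 more.
Supplier 19 at 15.0: take all 9 pallets ; 0 still needed.
Supplier K, Supplier 25: unused.
Cost = 8×7.0 + 9×15.0 = 191.

191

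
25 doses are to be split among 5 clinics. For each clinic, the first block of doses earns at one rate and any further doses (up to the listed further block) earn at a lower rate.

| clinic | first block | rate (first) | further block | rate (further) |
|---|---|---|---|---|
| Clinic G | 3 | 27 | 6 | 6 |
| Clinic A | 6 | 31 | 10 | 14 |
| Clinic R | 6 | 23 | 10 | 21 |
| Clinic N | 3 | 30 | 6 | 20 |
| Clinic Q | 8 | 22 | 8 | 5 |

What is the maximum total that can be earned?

Order all 10 blocks by rate: Clinic A/tier1 31 > Clinic N/tier1 30 > Clinic G/tier1 27 > Clinic R/tier1 23 > Clinic Q/tier1 22 > Clinic R/tier2 21 > Clinic N/tier2 20 > Clinic A/tier2 14 > Clinic G/tier2 6 > Clinic Q/tier2 5.
Clinic A/tier1 (31): +6 ; 19 left.
Clinic N tier1 at 30: fill all 3 ; 16 left.
Clinic G tier1 at 27: fill all 3 ; 13 left.
Clinic R/tier1 (23): +6 ; 7 left.
Clinic Q tier1 at 22: only 7 left, fill 7.
Total = 31×6 + 30×3 + 27×3 + 23×6 + 22×7 = 649.

649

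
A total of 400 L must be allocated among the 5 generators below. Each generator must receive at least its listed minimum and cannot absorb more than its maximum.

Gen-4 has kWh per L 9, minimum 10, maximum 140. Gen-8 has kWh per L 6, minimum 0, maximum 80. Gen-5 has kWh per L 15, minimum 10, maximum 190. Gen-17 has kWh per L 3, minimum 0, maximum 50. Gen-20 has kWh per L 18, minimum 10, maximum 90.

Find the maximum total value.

Meeting every minimum uses 10+0+10+0+10 = 30 L, leaving 370.
Highest kWh per L first: Gen-20 18 > Gen-5 15 > Gen-4 9 > Gen-8 6 > Gen-17 3.
Gen-20: +80 to 90 (cap) → 290 left.
Gen-5: +180 to 190 (cap) → 110 left.
Gen-4: +110 (room for 130) → 120. Pool exhausted.
Total = 9×120 + 15×190 + 18×90 = 5550.

5550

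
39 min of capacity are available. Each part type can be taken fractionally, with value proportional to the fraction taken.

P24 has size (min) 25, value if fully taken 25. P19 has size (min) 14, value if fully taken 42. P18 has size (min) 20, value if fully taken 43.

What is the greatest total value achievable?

Rank by value-to-size ratio: P19 42/14≈3, P18 43/20≈2.15, P24 25/25≈1.
All 14 min of P19 fit (value 42) — 25 remain.
P18: take in full, 20 min for value 43 — 5 left.
5 min left: a 5/25 share of P24 gives 25×5/25 = 5.
Total value = 90.

90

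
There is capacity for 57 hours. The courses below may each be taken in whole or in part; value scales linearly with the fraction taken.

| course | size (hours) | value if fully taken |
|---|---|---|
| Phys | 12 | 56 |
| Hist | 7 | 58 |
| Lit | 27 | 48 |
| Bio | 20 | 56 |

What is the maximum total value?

202

Sort by value density: Hist 58/7≈8.29, Phys 56/12≈4.67, Bio 56/20≈2.8, Lit 48/27≈1.78.
Hist: take in full, 7 hours for value 58 → 50 left.
All 12 hours of Phys fit (value 56) → 38 remain.
All 20 hours of Bio fit (value 56) → 18 remain.
Only 18 hours remain; take 18/27 of Lit for value 48×18/27 = 32.
Total value = 202.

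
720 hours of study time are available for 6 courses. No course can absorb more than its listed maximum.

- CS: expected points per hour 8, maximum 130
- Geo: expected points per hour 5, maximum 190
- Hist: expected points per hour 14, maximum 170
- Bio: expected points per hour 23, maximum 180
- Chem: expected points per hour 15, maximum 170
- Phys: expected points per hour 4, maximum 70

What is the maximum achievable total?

Highest expected points per hour first: Bio 23 > Chem 15 > Hist 14 > CS 8 > Geo 5 > Phys 4.
Give Bio 180 to hit its cap of 180 → 540 left.
Chem: +170 to 170 (cap) → 370 left.
Hist: +170 to 170 (cap) → 200 left.
CS: +130 to 130 (cap) → 70 left.
Geo has room for 190 but only 70 remain, so it gets 70.
Total = 8×130 + 5×70 + 14×170 + 23×180 + 15×170 = 10460.

10460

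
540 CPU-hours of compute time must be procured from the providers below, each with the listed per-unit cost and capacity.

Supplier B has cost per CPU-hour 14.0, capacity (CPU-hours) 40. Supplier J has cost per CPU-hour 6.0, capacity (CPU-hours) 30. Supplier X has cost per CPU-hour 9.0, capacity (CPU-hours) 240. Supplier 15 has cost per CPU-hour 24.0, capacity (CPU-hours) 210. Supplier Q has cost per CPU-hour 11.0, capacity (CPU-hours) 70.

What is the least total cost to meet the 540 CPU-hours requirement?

7510

Use providers in increasing cost order.
Supplier J at 6.0: take all 30 CPU-hours — 510 still needed.
Take 240 from Supplier X at 9.0 — need 270 more.
Take 70 from Supplier Q at 11.0 — need 200 more.
Take 40 from Supplier B at 14.0 — need 160 more.
Take 160 from Supplier 15 at 24.0 to finish.
Cost = 30×6.0 + 240×9.0 + 70×11.0 + 40×14.0 + 160×24.0 = 7510.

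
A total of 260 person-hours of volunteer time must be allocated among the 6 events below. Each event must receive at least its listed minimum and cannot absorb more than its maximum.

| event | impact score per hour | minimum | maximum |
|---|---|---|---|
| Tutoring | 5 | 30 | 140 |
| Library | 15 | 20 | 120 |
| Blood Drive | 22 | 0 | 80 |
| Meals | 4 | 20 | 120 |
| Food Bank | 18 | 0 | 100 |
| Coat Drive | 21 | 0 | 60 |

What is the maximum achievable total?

Meeting every minimum uses 30+20+0+20+0+0 = 70 person-hours, leaving 190.
Order the events by impact score per hour: Blood Drive 22 > Coat Drive 21 > Food Bank 18 > Library 15 > Tutoring 5 > Meals 4.
Blood Drive: +80 to 80 (cap) — 110 left.
Coat Drive: +60 to 60 (cap) — 50 left.
Food Bank has room for 100 more but only 50 remain, so it gets 50.
Total = 5×30 + 15×20 + 22×80 + 4×20 + 18×50 + 21×60 = 4450.

4450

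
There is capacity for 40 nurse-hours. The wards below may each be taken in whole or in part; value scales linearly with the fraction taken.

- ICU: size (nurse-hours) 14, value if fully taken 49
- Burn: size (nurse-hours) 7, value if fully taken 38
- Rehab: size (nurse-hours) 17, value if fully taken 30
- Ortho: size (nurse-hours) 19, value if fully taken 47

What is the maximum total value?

134

Sort by value density: Burn 38/7≈5.43, ICU 49/14≈3.5, Ortho 47/19≈2.47, Rehab 30/17≈1.76.
Take all of Burn (7 nurse-hours, value 38) — 33 nurse-hours left.
All 14 nurse-hours of ICU fit (value 49) — 19 remain.
All 19 nurse-hours of Ortho fit (value 47) — 0 remain.
Total value = 134.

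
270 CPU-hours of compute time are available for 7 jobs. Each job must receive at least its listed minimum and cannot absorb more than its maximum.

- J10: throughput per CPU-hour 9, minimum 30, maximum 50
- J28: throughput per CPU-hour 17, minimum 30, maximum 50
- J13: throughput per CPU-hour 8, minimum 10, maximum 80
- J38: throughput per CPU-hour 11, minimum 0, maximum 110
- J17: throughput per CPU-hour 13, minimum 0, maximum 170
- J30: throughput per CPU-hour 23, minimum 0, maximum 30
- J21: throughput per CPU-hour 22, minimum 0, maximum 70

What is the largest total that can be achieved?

4470

Meeting every minimum uses 30+30+10+0+0+0+0 = 70 CPU-hours, leaving 200.
Highest throughput per CPU-hour first: J30 23 > J21 22 > J28 17 > J17 13 > J38 11 > J10 9 > J13 8.
J30: +30 to 30 (cap) ; 170 left.
Give J21 70 more to hit its cap of 70 ; 100 left.
J28: +20 to 50 (cap) ; 80 left.
J17: +80 (room for 170) → 80. Pool exhausted.
Total = 9×30 + 17×50 + 8×10 + 13×80 + 23×30 + 22×70 = 4470.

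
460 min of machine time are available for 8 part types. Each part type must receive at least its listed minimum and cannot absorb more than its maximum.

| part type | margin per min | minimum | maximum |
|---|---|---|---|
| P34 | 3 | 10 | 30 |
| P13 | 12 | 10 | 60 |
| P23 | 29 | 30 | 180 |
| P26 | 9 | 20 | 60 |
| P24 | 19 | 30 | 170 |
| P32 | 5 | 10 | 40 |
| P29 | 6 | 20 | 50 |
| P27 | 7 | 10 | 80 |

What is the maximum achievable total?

9380

Meeting every minimum uses 10+10+30+20+30+10+20+10 = 140 min, leaving 320.
Highest margin per min first: P23 29 > P24 19 > P13 12 > P26 9 > P27 7 > P29 6 > P32 5 > P34 3.
P23 takes 150 more to reach its cap of 180 → 170 left.
P24 takes 140 more to reach its cap of 170 → 30 left.
P13: +30 (room for 50) → 40. Pool exhausted.
Total = 3×10 + 12×40 + 29×180 + 9×20 + 19×170 + 5×10 + 6×20 + 7×10 = 9380.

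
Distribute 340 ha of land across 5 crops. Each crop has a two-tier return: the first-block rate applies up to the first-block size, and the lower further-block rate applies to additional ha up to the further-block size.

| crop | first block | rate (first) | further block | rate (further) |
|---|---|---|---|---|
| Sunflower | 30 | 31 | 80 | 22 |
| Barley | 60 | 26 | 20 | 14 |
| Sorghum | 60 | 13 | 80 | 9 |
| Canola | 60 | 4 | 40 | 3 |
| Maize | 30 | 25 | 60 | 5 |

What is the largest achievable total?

Rank every tier by rate: Sunflower/first 31 > Barley/first 26 > Maize/first 25 > Sunflower/second 22 > Barley/second 14 > Sorghum/first 13 > Sorghum/second 9 > Maize/second 5 > Canola/first 4 > Canola/second 3.
Sunflower first at 31: fill all 30 ; 310 left.
Barley first at 26: fill all 60 ; 250 left.
Maize first at 25: fill all 30 ; 220 left.
Sunflower second at 22: fill all 80 ; 140 left.
Fill Barley second block (20 at 14) ; 120 left.
Fill Sorghum first block (60 at 13) ; 60 left.
Sorghum second at 9: only 60 left, fill 60.
Total = 31×30 + 26×60 + 25×30 + 22×80 + 14×20 + 13×60 + 9×60 = 6600.

6600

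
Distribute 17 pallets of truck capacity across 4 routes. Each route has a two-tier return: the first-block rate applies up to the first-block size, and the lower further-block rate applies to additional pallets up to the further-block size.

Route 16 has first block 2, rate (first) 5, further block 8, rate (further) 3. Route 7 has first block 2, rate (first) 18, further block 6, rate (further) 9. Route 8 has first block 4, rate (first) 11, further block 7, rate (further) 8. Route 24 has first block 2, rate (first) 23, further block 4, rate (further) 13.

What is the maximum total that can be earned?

Order all 8 blocks by rate: Route 24/tier1 23 > Route 7/tier1 18 > Route 24/tier2 13 > Route 8/tier1 11 > Route 7/tier2 9 > Route 8/tier2 8 > Route 16/tier1 5 > Route 16/tier2 3.
Route 24 tier1 at 23: fill all 2 ; 15 left.
Route 7/tier1 (18): +2 ; 13 left.
Route 24/tier2 (13): +4 ; 9 left.
Fill Route 8 tier1 block (4 at 11) ; 5 left.
Route 7/tier2: +5 of 6 at 9; pool empty.
Total = 23×2 + 18×2 + 13×4 + 11×4 + 9×5 = 223.

223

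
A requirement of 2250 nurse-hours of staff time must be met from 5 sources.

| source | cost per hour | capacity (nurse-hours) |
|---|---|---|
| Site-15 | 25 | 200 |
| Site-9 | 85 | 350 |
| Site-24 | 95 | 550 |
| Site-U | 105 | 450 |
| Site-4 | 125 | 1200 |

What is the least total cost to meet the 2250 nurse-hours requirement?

Use sources in increasing cost order.
Take 200 from Site-15 at 25 ; need 2050 more.
Take 350 from Site-9 at 85 ; need 1700 more.
Site-24 at 95: take all 550 nurse-hours ; 1150 still needed.
Site-U at 105: take all 450 nurse-hours ; 700 still needed.
Site-4 at 125: take 700 of its 1200 ; requirement met.
Cost = 200×25 + 350×85 + 550×95 + 450×105 + 700×125 = 221750.

221750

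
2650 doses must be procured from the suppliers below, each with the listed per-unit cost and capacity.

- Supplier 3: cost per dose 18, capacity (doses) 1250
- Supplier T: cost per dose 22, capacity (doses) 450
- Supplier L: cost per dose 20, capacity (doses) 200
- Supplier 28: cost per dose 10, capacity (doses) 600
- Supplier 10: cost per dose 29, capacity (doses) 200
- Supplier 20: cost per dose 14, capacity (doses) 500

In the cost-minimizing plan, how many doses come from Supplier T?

Use suppliers in increasing cost order.
Supplier 28 at 10: take all 600 doses ; 2050 still needed.
Take 500 from Supplier 20 at 14 ; need 1550 more.
Supplier 3 (18): use full 1250 ; 300 doses to go.
Supplier L at 20: take all 200 doses ; 100 still needed.
Supplier T at 22: take 100 of its 450 ; requirement met.
Supplier 10: unused.

100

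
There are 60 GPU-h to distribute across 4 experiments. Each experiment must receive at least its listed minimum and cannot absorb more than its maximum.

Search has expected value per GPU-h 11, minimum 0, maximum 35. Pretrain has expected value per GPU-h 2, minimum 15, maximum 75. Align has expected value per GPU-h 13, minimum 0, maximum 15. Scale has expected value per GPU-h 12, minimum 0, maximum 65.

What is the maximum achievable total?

Meeting every minimum uses 0+15+0+0 = 15 GPU-h, leaving 45.
Rank by expected value per GPU-h: Align 13 > Scale 12 > Search 11 > Pretrain 2.
Give Align 15 more to hit its cap of 15 → 30 left.
Only 30 left; Scale takes them to reach 30.
Total = 2×15 + 13×15 + 12×30 = 585.

585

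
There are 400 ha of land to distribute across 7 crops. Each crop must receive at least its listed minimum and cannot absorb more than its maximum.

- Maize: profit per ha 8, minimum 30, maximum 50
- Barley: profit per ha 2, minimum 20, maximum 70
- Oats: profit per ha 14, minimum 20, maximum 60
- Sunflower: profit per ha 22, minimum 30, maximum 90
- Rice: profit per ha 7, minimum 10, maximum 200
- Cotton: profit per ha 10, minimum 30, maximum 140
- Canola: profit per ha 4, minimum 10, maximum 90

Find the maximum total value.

4910

Meeting every minimum uses 30+20+20+30+10+30+10 = 150 ha, leaving 250.
Rank by profit per ha: Sunflower 22 > Oats 14 > Cotton 10 > Maize 8 > Rice 7 > Canola 4 > Barley 2.
Sunflower takes 60 more to reach its cap of 90 — 190 left.
Oats: +40 to 60 (cap) — 150 left.
Cotton takes 110 more to reach its cap of 140 — 40 left.
Give Maize 20 more to hit its cap of 50 — 20 left.
Rice has room for 190 more but only 20 remain, so it gets 30.
Total = 8×50 + 2×20 + 14×60 + 22×90 + 7×30 + 10×140 + 4×10 = 4910.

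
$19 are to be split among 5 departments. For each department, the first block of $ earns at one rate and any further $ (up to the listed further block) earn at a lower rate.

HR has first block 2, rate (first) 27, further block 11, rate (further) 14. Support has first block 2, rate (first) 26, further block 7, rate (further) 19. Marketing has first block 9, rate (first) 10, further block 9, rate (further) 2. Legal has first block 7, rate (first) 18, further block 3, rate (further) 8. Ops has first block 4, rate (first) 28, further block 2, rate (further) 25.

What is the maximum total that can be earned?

Order all 10 blocks by rate: Ops/T1 28 > HR/T1 27 > Support/T1 26 > Ops/T2 25 > Support/T2 19 > Legal/T1 18 > HR/T2 14 > Marketing/T1 10 > Legal/T2 8 > Marketing/T2 2.
Ops/T1 (28): +4 ; 15 left.
HR/T1 (27): +2 ; 13 left.
Fill Support T1 block (2 at 26) ; 11 left.
Ops/T2 (25): +2 ; 9 left.
Support/T2 (19): +7 ; 2 left.
Legal T1 at 18: only 2 left, fill 2.
Total = 28×4 + 27×2 + 26×2 + 25×2 + 19×7 + 18×2 = 437.

437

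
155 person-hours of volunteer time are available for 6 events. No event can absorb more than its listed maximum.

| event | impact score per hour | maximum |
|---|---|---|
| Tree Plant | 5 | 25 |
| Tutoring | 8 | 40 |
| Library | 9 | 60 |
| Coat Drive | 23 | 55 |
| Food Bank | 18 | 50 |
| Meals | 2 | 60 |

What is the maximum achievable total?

2615

Rank by impact score per hour: Coat Drive 23 > Food Bank 18 > Library 9 > Tutoring 8 > Tree Plant 5 > Meals 2.
Give Coat Drive 55 to hit its cap of 55 ; 100 left.
Give Food Bank 50 to hit its cap of 50 ; 50 left.
Only 50 left; Library takes them to reach 50.
Total = 9×50 + 23×55 + 18×50 = 2615.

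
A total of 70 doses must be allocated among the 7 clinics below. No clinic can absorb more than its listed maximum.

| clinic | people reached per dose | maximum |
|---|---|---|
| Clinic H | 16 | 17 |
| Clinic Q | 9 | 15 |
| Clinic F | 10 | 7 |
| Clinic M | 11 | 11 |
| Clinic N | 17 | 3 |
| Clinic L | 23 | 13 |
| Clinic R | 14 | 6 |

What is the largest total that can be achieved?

1014

Highest people reached per dose first: Clinic L 23 > Clinic N 17 > Clinic H 16 > Clinic R 14 > Clinic M 11 > Clinic F 10 > Clinic Q 9.
Clinic L takes 13 to reach its cap of 13 → 57 left.
Give Clinic N 3 to hit its cap of 3 → 54 left.
Clinic H takes 17 to reach its cap of 17 → 37 left.
Clinic R takes 6 to reach its cap of 6 → 31 left.
Clinic M takes 11 to reach its cap of 11 → 20 left.
Clinic F takes 7 to reach its cap of 7 → 13 left.
Clinic Q has room for 15 but only 13 remain, so it gets 13.
Total = 16×17 + 9×13 + 10×7 + 11×11 + 17×3 + 23×13 + 14×6 = 1014.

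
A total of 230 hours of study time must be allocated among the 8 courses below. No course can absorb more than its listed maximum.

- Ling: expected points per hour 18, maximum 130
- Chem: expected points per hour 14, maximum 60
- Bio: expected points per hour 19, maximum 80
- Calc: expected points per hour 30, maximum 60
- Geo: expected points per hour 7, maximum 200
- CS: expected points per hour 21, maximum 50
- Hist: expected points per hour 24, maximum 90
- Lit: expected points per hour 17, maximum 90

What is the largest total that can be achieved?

5580

Rank by expected points per hour: Calc 30 > Hist 24 > CS 21 > Bio 19 > Ling 18 > Lit 17 > Chem 14 > Geo 7.
Calc: +60 to 60 (cap) → 170 left.
Hist takes 90 to reach its cap of 90 → 80 left.
CS: +50 to 50 (cap) → 30 left.
Bio: +30 (room for 80) → 30. Pool exhausted.
Total = 19×30 + 30×60 + 21×50 + 24×90 = 5580.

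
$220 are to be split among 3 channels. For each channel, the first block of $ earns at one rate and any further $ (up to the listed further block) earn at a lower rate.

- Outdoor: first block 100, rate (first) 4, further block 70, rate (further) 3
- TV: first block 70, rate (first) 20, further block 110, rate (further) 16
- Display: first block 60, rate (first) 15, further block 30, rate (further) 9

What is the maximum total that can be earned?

3760

Order all 6 blocks by rate: TV/first 20 > TV/second 16 > Display/first 15 > Display/second 9 > Outdoor/first 4 > Outdoor/second 3.
TV/first (20): +70 ; 150 left.
TV/second (16): +110 ; 40 left.
Display/first: +40 of 60 at 15; pool empty.
Total = 20×70 + 16×110 + 15×40 = 3760.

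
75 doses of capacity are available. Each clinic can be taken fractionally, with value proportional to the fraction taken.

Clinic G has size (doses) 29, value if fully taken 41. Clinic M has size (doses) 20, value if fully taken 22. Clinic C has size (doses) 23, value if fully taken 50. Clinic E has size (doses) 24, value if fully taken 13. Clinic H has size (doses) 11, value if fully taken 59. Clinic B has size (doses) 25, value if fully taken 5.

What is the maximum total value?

163.2

Rank by value-to-size ratio: Clinic H 59/11≈5.36, Clinic C 50/23≈2.17, Clinic G 41/29≈1.41, Clinic M 22/20≈1.1, Clinic E 13/24≈0.542, Clinic B 5/25≈0.2.
All 11 doses of Clinic H fit (value 59) ; 64 remain.
Clinic C: take in full, 23 doses for value 50 ; 41 left.
Clinic G: take in full, 29 doses for value 41 ; 12 left.
Only 12 doses remain; take 12/20 of Clinic M for value 22×12/20 = 13.2.
Total value = 163.2.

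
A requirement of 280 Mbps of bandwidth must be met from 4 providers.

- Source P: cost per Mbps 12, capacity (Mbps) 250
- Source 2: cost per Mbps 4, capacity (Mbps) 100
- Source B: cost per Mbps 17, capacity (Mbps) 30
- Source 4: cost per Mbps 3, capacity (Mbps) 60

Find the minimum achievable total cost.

Fill from the cheapest provider first.
Source 4 at 3: take all 60 Mbps ; 220 still needed.
Source 2 at 4: take all 100 Mbps ; 120 still needed.
Take 120 from Source P at 12 to finish.
Source B: unused.
Cost = 60×3 + 100×4 + 120×12 = 2020.

2020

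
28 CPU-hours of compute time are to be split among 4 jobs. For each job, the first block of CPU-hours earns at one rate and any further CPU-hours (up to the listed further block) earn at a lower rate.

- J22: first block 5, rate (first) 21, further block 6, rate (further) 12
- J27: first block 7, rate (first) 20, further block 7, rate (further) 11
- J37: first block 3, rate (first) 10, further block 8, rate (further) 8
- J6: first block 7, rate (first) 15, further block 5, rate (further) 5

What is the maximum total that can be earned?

Rank every tier by rate: J22/T1 21 > J27/T1 20 > J6/T1 15 > J22/T2 12 > J27/T2 11 > J37/T1 10 > J37/T2 8 > J6/T2 5.
J22/T1 (21): +5 — 23 left.
J27/T1 (20): +7 — 16 left.
J6/T1 (15): +7 — 9 left.
Fill J22 T2 block (6 at 12) — 3 left.
J27/T2: +3 of 7 at 11; pool empty.
Total = 21×5 + 20×7 + 15×7 + 12×6 + 11×3 = 455.

455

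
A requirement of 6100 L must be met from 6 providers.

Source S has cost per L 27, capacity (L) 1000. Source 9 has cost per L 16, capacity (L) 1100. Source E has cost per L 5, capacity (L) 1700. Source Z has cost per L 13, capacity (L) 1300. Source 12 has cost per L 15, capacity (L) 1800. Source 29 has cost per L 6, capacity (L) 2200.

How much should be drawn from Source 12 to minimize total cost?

900

Cheapest first:
Source E at 5: take all 1700 L — 4400 still needed.
Take 2200 from Source 29 at 6 — need 2200 more.
Take 1300 from Source Z at 13 — need 900 more.
Source 12 at 15: take 900 of its 1800 — requirement met.
Source 9, Source S: unused.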